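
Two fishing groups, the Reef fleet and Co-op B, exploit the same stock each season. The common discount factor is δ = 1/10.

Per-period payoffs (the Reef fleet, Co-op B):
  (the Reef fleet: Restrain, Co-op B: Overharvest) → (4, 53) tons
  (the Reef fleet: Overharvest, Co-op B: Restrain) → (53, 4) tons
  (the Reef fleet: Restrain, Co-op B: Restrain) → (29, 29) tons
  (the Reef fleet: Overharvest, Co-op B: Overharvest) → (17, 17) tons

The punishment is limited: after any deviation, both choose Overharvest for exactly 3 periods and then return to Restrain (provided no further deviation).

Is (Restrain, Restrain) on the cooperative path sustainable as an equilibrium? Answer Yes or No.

No

IC: δ+…+δ^3 ≥ (53−29)/(29−17) = 2.
At δ = 1/10: partial sum = 0.1110 < 2.0000. Cooperation not sustainable.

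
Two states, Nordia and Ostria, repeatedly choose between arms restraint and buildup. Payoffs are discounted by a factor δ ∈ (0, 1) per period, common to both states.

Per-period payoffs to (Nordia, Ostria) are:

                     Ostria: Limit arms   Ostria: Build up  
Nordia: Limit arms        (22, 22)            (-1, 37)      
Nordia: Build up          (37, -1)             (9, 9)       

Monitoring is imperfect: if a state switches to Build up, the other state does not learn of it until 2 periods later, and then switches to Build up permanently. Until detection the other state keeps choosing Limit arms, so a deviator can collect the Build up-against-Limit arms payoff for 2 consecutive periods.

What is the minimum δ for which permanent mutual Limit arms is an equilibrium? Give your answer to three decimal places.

Deviating for the 2 undetected periods gains 37−22 = 15 per period over cooperation, then loses 22−9 = 13 per period forever once punishment starts.
Gain: 15(1 + δ + … + δ^1); loss: 13·δ^2/(1−δ).
No profitable deviation ⇔ 15(1−δ^2) ≤ 13·δ^2, i.e. δ^2 ≥ 15/(15+13) = 15/28.
Hence δ ≥ (15/28)^(1/2) ≈ 0.732.

0.732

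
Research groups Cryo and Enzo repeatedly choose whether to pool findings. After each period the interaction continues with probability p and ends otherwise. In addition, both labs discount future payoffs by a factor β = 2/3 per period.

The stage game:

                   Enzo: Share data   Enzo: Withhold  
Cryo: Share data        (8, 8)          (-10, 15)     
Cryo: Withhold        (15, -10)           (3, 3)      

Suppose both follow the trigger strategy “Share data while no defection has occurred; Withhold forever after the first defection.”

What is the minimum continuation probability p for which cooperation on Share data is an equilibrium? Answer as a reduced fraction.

Expected continuation weight on next period's payoff is β·p = 2/3·p, which plays the role of the discount factor.
Cooperation requires 2/3·p ≥ (15−8)/(15−3) = 7/12, hence p ≥ 7/8.

7/8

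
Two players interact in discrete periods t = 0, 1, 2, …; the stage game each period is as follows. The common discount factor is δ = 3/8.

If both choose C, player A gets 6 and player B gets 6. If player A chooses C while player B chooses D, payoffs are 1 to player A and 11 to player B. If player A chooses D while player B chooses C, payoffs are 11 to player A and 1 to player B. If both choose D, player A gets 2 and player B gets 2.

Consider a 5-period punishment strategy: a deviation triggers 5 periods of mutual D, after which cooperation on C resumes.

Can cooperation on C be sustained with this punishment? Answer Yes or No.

A one-shot deviation gives 11 now, then 2 for 5 periods, then back to 6.
Gain from deviating: (11−6) today; loss: (6−2) in each of the next 5 periods.
No-deviation condition: (6−2)(δ+…+δ^5) ≥ 11−6, i.e. δ+…+δ^5 ≥ 5/4.
At δ = 3/8: δ+…+δ^5 = 0.5956 < 1.2500.
So cooperation is not sustainable.

No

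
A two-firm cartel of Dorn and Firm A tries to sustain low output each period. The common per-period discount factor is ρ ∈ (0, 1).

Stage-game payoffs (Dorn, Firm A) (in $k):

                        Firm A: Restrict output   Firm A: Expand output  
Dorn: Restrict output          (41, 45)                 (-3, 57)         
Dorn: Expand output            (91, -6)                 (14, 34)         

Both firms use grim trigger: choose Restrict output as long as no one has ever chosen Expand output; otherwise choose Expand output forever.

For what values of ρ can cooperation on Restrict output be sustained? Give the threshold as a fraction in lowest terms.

Dorn's threshold: (91−41)/(91−14) = 50/77.
Firm A's threshold: (57−45)/(57−34) = 12/23.
50/77 > 12/23, so Dorn binds and ρ* = 50/77.

50/77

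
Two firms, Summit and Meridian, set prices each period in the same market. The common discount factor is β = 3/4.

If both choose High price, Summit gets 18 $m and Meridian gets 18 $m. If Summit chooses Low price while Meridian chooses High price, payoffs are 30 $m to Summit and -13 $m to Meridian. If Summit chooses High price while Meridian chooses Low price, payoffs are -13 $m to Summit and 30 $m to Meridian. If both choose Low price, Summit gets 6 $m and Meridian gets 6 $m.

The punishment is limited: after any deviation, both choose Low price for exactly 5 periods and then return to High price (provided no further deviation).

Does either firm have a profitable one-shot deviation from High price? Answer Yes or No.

Comparing payoff streams over the 6 periods until play realigns: cooperate → 18(1+β+…+β^5); deviate → 30 + 6(β+…+β^5).
Cooperation is sustained iff (18−6)(β+…+β^5) ≥ 30−18.
β+…+β^5 = 3/4·(1−(3/4)^5)/(1−3/4) = 2.2881, and (30−18)/(18−6) = 1.0000.
2.2881 ≥ 1.0000, so cooperation is sustainable.

No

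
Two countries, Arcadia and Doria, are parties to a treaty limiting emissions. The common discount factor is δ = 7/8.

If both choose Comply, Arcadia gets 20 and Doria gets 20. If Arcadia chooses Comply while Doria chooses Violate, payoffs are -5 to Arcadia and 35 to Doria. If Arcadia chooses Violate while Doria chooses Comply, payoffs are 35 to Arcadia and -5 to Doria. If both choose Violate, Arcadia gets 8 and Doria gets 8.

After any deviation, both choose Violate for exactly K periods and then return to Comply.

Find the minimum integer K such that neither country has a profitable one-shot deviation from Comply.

Need Σ_{k=1}^{K} δ^k ≥ (35−20)/(20−8) = 1.2500 at δ = 7/8.
At K = 1 the sum is 0.8750 < 1.2500; at K = 2 it is 1.6406 ≥ 1.2500.
So the minimum punishment length is K = 2.

2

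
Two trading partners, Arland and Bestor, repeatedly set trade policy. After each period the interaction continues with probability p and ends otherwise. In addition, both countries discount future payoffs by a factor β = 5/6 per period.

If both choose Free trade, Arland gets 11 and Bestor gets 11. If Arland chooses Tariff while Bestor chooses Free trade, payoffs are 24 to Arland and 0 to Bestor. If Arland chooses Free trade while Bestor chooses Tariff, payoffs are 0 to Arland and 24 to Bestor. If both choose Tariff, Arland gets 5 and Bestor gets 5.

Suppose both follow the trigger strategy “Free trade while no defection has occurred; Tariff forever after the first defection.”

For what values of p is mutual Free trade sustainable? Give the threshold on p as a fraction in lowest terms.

78/95

With continuation probability p and discount β, the effective per-period discount factor is βp.
Grim-trigger IC: βp ≥ (24−11)/(24−5) = 13/19.
So p ≥ (13/19)/(5/6) = 78/95.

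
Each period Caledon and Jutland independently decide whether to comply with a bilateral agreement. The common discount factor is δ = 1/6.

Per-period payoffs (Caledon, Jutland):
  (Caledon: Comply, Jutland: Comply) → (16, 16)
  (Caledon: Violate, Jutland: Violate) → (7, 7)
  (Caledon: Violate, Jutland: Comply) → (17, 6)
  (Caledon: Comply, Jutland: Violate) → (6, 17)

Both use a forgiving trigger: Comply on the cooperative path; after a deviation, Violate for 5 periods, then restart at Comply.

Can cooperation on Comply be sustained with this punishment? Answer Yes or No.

Comparing payoff streams over the 6 periods until play realigns: cooperate → 16(1+δ+…+δ^5); deviate → 17 + 7(δ+…+δ^5).
Cooperation is sustained iff (16−7)(δ+…+δ^5) ≥ 17−16.
δ+…+δ^5 = 1/6·(1−(1/6)^5)/(1−1/6) = 0.2000, and (17−16)/(16−7) = 0.1111.
0.2000 ≥ 0.1111, so cooperation is sustainable.

Yes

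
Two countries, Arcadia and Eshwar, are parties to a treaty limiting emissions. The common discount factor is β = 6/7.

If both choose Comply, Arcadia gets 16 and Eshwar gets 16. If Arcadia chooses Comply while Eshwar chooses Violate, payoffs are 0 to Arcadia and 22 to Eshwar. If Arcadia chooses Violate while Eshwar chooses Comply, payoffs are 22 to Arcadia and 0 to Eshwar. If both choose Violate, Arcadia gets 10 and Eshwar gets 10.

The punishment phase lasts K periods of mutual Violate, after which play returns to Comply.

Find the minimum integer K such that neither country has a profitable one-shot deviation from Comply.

2

No profitable deviation requires (16−10)(β+…+β^K) ≥ 22−16, i.e. β+…+β^K ≥ 1 ≈ 1.0000.
With β = 6/7, the partial sums are K=1: 0.8571, K=2: 1.5918.
K = 2 is the first length at which the sum reaches 1.0000.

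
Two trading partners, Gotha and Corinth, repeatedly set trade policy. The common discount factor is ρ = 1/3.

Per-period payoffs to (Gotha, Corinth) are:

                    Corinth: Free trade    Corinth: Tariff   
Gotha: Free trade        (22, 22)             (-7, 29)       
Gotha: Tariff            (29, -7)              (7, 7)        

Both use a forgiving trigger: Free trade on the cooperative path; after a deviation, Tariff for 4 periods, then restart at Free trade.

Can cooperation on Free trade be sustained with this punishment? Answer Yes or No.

Comparing payoff streams over the 5 periods until play realigns: cooperate → 22(1+ρ+…+ρ^4); deviate → 29 + 7(ρ+…+ρ^4).
Cooperation is sustained iff (22−7)(ρ+…+ρ^4) ≥ 29−22.
ρ+…+ρ^4 = 1/3·(1−(1/3)^4)/(1−1/3) = 0.4938, and (29−22)/(22−7) = 0.4667.
0.4938 ≥ 0.4667, so cooperation is sustainable.

Yes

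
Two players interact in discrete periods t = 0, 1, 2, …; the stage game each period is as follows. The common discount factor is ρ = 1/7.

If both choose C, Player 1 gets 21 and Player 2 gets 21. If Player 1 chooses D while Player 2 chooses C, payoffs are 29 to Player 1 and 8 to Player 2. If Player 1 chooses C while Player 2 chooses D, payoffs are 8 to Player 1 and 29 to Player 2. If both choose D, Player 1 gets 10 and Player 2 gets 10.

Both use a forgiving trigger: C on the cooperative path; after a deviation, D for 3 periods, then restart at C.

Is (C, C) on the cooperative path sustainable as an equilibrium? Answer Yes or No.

No

A one-shot deviation gives 29 now, then 10 for 3 periods, then back to 21.
Gain from deviating: (29−21) today; loss: (21−10) in each of the next 3 periods.
No-deviation condition: (21−10)(ρ+…+ρ^3) ≥ 29−21, i.e. ρ+…+ρ^3 ≥ 8/11.
At ρ = 1/7: ρ+…+ρ^3 = 0.1662 < 0.7273.
So cooperation is not sustainable.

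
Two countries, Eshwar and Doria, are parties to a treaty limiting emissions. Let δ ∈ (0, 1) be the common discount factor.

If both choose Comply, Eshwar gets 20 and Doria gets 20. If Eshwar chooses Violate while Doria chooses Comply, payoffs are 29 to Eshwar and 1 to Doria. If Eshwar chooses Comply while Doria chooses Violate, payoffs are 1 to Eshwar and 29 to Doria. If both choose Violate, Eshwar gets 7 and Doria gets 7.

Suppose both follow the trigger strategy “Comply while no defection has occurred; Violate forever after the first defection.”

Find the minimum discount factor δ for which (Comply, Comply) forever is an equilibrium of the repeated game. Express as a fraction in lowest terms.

9/22

20/(1−δ) ≥ 29 + 7δ/(1−δ)
20 ≥ 29 − 22δ
δ ≥ 9/22.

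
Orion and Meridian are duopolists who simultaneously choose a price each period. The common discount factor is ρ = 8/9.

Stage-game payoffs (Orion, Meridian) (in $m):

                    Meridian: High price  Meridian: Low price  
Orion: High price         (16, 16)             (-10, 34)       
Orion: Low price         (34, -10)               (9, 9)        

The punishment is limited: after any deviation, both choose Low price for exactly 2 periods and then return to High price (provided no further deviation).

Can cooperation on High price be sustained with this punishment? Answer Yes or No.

No

Comparing payoff streams over the 3 periods until play realigns: cooperate → 16(1+ρ+…+ρ^2); deviate → 34 + 9(ρ+…+ρ^2).
Cooperation is sustained iff (16−9)(ρ+…+ρ^2) ≥ 34−16.
ρ+…+ρ^2 = 8/9·(1−(8/9)^2)/(1−8/9) = 1.6790, and (34−16)/(16−9) = 2.5714.
1.6790 < 2.5714, so cooperation is not sustainable.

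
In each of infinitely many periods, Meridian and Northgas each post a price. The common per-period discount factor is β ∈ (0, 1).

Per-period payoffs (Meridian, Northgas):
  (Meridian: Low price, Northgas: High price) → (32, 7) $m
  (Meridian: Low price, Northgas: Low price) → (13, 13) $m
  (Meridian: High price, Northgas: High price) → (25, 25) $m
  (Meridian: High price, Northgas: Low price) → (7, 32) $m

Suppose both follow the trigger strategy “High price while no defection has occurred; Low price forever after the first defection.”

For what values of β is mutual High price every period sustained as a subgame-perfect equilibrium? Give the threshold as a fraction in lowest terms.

7/19

25/(1−β) ≥ 32 + 13β/(1−β)
25 ≥ 32 − 19β
β ≥ 7/19.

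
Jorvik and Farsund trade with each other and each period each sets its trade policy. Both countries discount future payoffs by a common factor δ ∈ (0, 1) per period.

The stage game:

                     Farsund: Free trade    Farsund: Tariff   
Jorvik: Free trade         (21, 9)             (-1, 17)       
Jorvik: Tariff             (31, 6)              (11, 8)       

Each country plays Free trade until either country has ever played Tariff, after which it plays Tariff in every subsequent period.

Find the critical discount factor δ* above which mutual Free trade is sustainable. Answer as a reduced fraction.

For Jorvik: deviation gain 31−21 = 10, per-period punishment loss 21−11 = 10. IC gives δ ≥ 10/20 = 1/2.
For Farsund: gain 8, loss 1 per period, so δ ≥ 8/9.
The tighter constraint is Farsund's, so cooperation needs δ ≥ 8/9.

8/9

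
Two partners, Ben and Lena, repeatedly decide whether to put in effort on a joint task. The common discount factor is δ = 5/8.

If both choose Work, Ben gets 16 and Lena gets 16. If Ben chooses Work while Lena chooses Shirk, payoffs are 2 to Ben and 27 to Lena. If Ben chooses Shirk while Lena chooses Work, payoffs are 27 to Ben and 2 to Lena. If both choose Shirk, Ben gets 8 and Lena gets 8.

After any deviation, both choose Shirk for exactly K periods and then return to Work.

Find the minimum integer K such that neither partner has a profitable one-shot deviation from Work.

4

Need Σ_{k=1}^{K} δ^k ≥ (27−16)/(16−8) = 1.3750 at δ = 5/8.
At K = 3 the sum is 1.2598 < 1.3750; at K = 4 it is 1.4124 ≥ 1.3750.
So the minimum punishment length is K = 4.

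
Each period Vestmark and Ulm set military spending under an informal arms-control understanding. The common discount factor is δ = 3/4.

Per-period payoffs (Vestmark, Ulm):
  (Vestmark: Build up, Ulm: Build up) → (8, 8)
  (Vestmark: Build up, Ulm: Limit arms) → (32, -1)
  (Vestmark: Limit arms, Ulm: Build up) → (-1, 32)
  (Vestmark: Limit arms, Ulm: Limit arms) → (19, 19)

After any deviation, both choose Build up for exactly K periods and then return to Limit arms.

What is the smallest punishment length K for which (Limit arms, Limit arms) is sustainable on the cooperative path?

Need Σ_{k=1}^{K} δ^k ≥ (32−19)/(19−8) = 1.1818 at δ = 3/4.
At K = 1 the sum is 0.7500 < 1.1818; at K = 2 it is 1.3125 ≥ 1.1818.
So the minimum punishment length is K = 2.

2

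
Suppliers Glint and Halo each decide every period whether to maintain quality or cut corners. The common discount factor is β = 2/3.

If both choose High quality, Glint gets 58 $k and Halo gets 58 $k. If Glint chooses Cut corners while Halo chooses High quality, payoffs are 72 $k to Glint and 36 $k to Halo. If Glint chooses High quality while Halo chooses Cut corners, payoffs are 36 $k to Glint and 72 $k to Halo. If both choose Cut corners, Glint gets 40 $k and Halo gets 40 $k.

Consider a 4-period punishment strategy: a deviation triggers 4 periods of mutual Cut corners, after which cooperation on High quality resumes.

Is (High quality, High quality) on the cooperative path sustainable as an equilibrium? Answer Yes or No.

Yes

IC: β+…+β^4 ≥ (72−58)/(58−40) = 7/9.
At β = 2/3: partial sum = 1.6049 ≥ 0.7778. Cooperation sustainable.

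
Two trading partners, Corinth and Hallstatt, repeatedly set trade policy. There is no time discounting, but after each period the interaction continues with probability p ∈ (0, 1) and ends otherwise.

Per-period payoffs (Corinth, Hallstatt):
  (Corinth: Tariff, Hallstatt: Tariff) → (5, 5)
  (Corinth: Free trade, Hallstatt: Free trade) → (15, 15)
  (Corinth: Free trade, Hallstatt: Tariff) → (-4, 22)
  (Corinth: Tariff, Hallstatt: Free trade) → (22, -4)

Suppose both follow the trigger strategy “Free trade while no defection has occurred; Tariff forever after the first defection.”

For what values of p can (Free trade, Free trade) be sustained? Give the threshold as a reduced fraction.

7/17

Expected cooperation value is 15 + p·15 + p²·15 + … = 15/(1−p); deviation gives 22 + p·5/(1−p).
15 ≥ 22(1−p) + 5p ⇒ 17p ≥ 7 ⇒ p ≥ 7/17.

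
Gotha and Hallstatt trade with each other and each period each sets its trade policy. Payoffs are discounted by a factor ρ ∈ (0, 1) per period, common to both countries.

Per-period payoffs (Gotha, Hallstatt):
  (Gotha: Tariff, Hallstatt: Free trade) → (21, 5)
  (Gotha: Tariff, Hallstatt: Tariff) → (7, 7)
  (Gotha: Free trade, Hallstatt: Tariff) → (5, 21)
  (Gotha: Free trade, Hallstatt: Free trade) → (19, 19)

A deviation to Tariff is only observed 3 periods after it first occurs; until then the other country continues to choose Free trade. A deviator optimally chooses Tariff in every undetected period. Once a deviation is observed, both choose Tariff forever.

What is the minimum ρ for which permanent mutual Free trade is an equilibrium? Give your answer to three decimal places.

0.523

The best deviation is to choose Tariff for all 3 undetected periods, earning 21 each, then 7 forever once detected.
Deviation value: 21(1−ρ^3)/(1−ρ) + 7ρ^3/(1−ρ); cooperation value: 19/(1−ρ).
IC: 19 ≥ 21(1−ρ^3) + 7ρ^3 = 21 − 14ρ^3.
So ρ^3 ≥ 2/14 = 1/7, giving ρ ≥ (1/7)^(1/3) ≈ 0.523.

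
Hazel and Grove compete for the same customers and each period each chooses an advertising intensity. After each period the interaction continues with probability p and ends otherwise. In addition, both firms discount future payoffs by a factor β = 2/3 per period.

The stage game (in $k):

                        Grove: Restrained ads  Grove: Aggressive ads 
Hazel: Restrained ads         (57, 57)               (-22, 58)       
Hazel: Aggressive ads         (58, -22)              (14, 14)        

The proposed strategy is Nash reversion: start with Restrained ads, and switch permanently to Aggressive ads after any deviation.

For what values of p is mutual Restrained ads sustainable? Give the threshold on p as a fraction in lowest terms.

3/88

Expected continuation weight on next period's payoff is β·p = 2/3·p, which plays the role of the discount factor.
Cooperation requires 2/3·p ≥ (58−57)/(58−14) = 1/44, hence p ≥ 3/88.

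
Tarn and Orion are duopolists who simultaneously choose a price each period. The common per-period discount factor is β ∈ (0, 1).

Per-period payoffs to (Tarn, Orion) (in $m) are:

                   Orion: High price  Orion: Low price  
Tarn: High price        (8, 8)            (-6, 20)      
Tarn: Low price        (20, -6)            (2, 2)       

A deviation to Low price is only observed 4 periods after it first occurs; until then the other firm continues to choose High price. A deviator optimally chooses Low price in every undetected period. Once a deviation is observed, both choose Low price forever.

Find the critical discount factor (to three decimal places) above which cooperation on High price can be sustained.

0.904

A deviator earns 20 for 4 periods, then 2 forever; cooperating earns 8 forever. Multiplying the IC by (1−β):
8 ≥ 20(1−β^4) + 2β^4, so 18·β^4 ≥ 12 and β^4 ≥ 2/3.
β ≥ (2/3)^(1/4) ≈ 0.904.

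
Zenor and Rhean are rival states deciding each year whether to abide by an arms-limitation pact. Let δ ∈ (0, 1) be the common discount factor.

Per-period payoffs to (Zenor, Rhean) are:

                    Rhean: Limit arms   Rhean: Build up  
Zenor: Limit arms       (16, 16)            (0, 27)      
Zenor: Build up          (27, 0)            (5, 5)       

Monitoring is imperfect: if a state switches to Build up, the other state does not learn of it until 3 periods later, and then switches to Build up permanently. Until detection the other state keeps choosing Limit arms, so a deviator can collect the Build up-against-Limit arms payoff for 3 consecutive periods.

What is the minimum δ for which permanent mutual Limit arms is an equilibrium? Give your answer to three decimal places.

0.794

A deviator earns 27 for 3 periods, then 5 forever; cooperating earns 16 forever. Multiplying the IC by (1−δ):
16 ≥ 27(1−δ^3) + 5δ^3, so 22·δ^3 ≥ 11 and δ^3 ≥ 1/2.
δ ≥ (1/2)^(1/3) ≈ 0.794.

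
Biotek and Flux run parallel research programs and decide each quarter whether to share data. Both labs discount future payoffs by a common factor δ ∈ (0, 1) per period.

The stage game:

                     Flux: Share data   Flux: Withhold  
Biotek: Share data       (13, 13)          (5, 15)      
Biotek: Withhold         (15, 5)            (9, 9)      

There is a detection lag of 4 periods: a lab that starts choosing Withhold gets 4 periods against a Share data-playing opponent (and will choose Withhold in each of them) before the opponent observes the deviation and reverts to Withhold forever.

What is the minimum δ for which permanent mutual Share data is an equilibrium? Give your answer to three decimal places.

A deviator earns 15 for 4 periods, then 9 forever; cooperating earns 13 forever. Multiplying the IC by (1−δ):
13 ≥ 15(1−δ^4) + 9δ^4, so 6·δ^4 ≥ 2 and δ^4 ≥ 1/3.
δ ≥ (1/3)^(1/4) ≈ 0.760.

0.760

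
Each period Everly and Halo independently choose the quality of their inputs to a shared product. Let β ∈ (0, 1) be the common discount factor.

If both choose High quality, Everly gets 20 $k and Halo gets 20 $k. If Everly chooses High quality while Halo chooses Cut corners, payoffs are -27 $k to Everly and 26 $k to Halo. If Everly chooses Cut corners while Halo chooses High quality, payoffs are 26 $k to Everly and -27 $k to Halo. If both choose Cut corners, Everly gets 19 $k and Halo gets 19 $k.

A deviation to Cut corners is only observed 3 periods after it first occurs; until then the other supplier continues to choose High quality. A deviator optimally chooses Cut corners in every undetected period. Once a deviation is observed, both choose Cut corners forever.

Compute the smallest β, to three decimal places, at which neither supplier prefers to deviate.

0.950

The best deviation is to choose Cut corners for all 3 undetected periods, earning 26 each, then 19 forever once detected.
Deviation value: 26(1−β^3)/(1−β) + 19β^3/(1−β); cooperation value: 20/(1−β).
IC: 20 ≥ 26(1−β^3) + 19β^3 = 26 − 7β^3.
So β^3 ≥ 6/7, giving β ≥ (6/7)^(1/3) ≈ 0.950.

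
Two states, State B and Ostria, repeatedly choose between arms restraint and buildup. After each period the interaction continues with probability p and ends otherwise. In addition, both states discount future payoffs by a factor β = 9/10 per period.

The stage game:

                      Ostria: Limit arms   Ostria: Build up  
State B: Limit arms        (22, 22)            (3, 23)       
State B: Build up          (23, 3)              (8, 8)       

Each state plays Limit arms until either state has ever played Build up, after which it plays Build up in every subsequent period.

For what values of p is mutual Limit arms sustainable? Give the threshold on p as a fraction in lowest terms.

With continuation probability p and discount β, the effective per-period discount factor is βp.
Grim-trigger IC: βp ≥ (23−22)/(23−8) = 1/15.
So p ≥ (1/15)/(9/10) = 2/27.

2/27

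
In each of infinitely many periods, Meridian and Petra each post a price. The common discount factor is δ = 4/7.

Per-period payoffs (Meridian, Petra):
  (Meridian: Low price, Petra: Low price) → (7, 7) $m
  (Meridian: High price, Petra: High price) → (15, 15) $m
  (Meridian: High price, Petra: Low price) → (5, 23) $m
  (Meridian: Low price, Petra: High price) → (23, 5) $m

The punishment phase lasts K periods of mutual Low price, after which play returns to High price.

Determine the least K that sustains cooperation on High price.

IC: δ(1−δ^K)/(1−δ) ≥ (23−15)/(15−7) = 1.
With δ = 4/7: need 1 − δ^K ≥ 1·(1−4/7)/(4/7), i.e. δ^K ≤ 0.2500.
Since (4/7)^2 = 0.3265 and (4/7)^3 = 0.1866, the smallest such K is 3.

3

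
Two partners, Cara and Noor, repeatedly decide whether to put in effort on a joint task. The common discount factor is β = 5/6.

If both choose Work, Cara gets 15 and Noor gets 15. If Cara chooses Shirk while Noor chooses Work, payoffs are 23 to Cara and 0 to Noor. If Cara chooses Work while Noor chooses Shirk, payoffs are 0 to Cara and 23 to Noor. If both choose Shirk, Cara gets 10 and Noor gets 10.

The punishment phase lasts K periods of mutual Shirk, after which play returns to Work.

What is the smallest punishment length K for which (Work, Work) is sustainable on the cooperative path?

No profitable deviation requires (15−10)(β+…+β^K) ≥ 23−15, i.e. β+…+β^K ≥ 8/5 ≈ 1.6000.
With β = 5/6, the partial sums are K=1: 0.8333, K=2: 1.5278, K=3: 2.1065.
K = 3 is the first length at which the sum reaches 1.6000.

3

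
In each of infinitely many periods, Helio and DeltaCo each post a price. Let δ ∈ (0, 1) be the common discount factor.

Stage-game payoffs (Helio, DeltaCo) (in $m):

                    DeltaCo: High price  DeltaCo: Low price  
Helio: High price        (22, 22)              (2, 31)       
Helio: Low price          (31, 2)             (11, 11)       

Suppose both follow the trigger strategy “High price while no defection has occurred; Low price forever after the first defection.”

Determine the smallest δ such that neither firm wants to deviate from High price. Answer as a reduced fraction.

One-period gain from deviating is 31 − 22 = 9. The loss is 22 − 11 = 11 in every subsequent period, with present value 11·δ/(1−δ).
Deviation is unprofitable when 11·δ/(1−δ) ≥ 9, i.e. δ/(1−δ) ≥ 9/11.
Equivalently δ ≥ 9/(9+11) = 9/20.

9/20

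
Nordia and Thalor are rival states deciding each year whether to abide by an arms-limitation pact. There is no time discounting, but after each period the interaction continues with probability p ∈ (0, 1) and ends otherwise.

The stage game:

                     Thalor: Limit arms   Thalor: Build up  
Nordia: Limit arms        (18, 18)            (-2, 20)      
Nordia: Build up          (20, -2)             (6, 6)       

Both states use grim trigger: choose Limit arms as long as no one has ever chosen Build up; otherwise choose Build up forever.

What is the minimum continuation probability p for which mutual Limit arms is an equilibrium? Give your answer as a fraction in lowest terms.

1/7

Expected cooperation value is 18 + p·18 + p²·18 + … = 18/(1−p); deviation gives 20 + p·6/(1−p).
18 ≥ 20(1−p) + 6p ⇒ 14p ≥ 2 ⇒ p ≥ 2/14 = 1/7.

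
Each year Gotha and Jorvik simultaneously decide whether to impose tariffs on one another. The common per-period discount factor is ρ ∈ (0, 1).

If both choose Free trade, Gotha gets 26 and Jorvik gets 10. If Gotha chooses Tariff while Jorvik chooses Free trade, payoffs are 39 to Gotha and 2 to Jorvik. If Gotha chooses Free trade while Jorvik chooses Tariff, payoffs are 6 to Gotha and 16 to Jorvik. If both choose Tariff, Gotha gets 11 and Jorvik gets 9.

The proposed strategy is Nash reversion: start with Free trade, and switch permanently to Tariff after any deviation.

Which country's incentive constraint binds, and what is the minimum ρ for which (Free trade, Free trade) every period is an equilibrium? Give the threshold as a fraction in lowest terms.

Gotha: cooperation gives 26 each period; deviation gives 39 once then 11 forever.
  26/(1−ρ) ≥ 39 + 11ρ/(1−ρ) ⇒ ρ ≥ 13/28.
Jorvik: cooperation gives 10 each period; deviation gives 16 once then 9 forever.
  ρ ≥ 6/7.
Both must hold, so the binding constraint is Jorvik's: ρ ≥ 6/7.

Jorvik; ρ ≥ 6/7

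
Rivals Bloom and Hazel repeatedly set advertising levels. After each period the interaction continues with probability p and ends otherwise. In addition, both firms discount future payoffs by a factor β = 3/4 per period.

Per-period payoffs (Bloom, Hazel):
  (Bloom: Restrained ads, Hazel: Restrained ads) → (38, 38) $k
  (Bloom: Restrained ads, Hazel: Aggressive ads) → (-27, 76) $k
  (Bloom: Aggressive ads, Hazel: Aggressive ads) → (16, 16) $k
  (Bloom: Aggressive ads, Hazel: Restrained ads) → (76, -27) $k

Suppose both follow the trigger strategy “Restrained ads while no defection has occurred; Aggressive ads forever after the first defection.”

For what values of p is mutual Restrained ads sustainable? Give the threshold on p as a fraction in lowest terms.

38/45

Expected continuation weight on next period's payoff is β·p = 3/4·p, which plays the role of the discount factor.
Cooperation requires 3/4·p ≥ (76−38)/(76−16) = 19/30, hence p ≥ 38/45.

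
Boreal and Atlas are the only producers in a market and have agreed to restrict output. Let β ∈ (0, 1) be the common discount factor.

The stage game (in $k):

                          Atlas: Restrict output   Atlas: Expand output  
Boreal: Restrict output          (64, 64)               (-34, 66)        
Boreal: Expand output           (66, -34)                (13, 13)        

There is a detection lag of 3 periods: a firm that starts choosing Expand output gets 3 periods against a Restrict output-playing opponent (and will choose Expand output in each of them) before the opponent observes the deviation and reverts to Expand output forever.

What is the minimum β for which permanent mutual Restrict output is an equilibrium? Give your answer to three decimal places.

Deviating for the 3 undetected periods gains 66−64 = 2 per period over cooperation, then loses 64−13 = 51 per period forever once punishment starts.
Gain: 2(1 + β + … + β^2); loss: 51·β^3/(1−β).
No profitable deviation ⇔ 2(1−β^3) ≤ 51·β^3, i.e. β^3 ≥ 2/(2+51) = 2/53.
Hence β ≥ (2/53)^(1/3) ≈ 0.335.

0.335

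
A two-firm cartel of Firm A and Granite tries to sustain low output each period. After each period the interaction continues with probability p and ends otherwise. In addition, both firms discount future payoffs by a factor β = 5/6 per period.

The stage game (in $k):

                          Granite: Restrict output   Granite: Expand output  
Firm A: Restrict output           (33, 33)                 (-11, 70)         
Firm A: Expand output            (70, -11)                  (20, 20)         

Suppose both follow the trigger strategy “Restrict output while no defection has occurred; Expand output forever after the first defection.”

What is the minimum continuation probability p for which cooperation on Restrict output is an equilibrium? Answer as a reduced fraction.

111/125

Expected continuation weight on next period's payoff is β·p = 5/6·p, which plays the role of the discount factor.
Cooperation requires 5/6·p ≥ (70−33)/(70−20) = 37/50, hence p ≥ 111/125.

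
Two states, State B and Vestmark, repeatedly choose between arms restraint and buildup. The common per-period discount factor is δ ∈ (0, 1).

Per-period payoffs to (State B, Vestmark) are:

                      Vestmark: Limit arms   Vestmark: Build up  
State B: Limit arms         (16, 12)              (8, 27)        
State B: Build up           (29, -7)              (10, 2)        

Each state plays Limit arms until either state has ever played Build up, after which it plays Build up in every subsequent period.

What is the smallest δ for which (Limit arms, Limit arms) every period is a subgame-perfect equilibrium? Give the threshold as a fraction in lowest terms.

For State B: deviation gain 29−16 = 13, per-period punishment loss 16−10 = 6. IC gives δ ≥ 13/19.
For Vestmark: gain 15, loss 10 per period, so δ ≥ 15/25 = 3/5.
The tighter constraint is State B's, so cooperation needs δ ≥ 13/19.

13/19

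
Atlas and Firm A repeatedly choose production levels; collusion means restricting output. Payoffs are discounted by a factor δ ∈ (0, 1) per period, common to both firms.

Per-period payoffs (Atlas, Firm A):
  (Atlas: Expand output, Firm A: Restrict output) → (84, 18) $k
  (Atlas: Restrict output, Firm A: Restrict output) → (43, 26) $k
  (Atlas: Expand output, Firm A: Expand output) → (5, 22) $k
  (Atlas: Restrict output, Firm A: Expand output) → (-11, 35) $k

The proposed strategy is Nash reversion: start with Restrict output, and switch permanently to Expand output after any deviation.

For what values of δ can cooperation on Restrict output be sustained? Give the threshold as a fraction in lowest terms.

9/13

For Atlas: deviation gain 84−43 = 41, per-period punishment loss 43−5 = 38. IC gives δ ≥ 41/79.
For Firm A: gain 9, loss 4 per period, so δ ≥ 9/13.
The tighter constraint is Firm A's, so cooperation needs δ ≥ 9/13.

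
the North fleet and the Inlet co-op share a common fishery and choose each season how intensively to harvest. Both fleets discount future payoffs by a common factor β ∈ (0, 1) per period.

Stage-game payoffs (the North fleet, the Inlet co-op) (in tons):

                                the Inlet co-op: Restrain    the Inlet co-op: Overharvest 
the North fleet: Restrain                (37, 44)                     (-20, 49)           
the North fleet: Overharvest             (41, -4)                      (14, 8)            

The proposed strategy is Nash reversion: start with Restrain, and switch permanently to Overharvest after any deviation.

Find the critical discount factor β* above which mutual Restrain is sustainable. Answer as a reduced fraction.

4/27

the North fleet's threshold: (41−37)/(41−14) = 4/27.
the Inlet co-op's threshold: (49−44)/(49−8) = 5/41.
4/27 > 5/41, so the North fleet binds and β* = 4/27.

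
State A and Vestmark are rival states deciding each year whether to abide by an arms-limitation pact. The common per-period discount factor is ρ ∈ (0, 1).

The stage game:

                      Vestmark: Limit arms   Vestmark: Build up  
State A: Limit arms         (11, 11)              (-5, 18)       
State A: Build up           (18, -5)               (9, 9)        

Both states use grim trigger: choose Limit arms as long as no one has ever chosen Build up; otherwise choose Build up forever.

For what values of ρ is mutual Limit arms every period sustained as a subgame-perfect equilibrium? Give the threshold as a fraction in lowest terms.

7/9

One-period gain from deviating is 18 − 11 = 7. The loss is 11 − 9 = 2 in every subsequent period, with present value 2·ρ/(1−ρ).
Deviation is unprofitable when 2·ρ/(1−ρ) ≥ 7, i.e. ρ/(1−ρ) ≥ 7/2.
Equivalently ρ ≥ 7/(7+2) = 7/9.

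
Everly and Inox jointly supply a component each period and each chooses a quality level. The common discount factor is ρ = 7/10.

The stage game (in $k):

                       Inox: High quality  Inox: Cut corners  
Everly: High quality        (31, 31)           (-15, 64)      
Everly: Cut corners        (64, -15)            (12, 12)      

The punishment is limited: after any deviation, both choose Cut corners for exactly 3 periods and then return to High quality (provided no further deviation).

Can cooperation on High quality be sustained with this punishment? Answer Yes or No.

No

IC: ρ+…+ρ^3 ≥ (64−31)/(31−12) = 33/19.
At ρ = 7/10: partial sum = 1.5330 < 1.7368. Cooperation not sustainable.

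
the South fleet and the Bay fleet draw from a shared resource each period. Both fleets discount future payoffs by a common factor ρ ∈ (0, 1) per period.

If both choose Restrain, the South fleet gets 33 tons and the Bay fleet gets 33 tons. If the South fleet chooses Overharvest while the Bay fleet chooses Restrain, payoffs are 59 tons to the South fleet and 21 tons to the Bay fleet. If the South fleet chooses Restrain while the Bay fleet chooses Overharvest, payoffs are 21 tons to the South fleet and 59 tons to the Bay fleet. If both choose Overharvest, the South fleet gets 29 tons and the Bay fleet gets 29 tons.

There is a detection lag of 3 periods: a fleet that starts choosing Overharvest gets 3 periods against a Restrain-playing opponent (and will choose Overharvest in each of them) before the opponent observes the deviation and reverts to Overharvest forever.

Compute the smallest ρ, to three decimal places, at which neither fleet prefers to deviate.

Deviating for the 3 undetected periods gains 59−33 = 26 per period over cooperation, then loses 33−29 = 4 per period forever once punishment starts.
Gain: 26(1 + ρ + … + ρ^2); loss: 4·ρ^3/(1−ρ).
No profitable deviation ⇔ 26(1−ρ^3) ≤ 4·ρ^3, i.e. ρ^3 ≥ 26/(26+4) = 13/15.
Hence ρ ≥ (13/15)^(1/3) ≈ 0.953.

0.953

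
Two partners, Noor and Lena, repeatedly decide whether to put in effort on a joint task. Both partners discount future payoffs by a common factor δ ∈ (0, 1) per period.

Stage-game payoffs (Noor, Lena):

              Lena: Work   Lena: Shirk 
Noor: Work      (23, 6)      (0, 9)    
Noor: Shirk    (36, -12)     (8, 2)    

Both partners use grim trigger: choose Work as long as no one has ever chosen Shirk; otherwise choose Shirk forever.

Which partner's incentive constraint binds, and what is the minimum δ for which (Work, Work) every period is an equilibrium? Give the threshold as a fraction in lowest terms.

Noor's threshold: (36−23)/(36−8) = 13/28.
Lena's threshold: (9−6)/(9−2) = 3/7.
13/28 > 3/7, so Noor binds and δ* = 13/28.

Noor; δ ≥ 13/28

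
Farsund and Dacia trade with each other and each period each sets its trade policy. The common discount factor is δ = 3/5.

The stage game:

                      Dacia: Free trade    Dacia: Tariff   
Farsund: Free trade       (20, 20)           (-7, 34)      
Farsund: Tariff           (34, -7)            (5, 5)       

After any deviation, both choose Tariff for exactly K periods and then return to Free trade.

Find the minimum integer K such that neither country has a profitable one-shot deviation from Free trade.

Need Σ_{k=1}^{K} δ^k ≥ (34−20)/(20−5) = 0.9333 at δ = 3/5.
At K = 1 the sum is 0.6000 < 0.9333; at K = 2 it is 0.9600 ≥ 0.9333.
So the minimum punishment length is K = 2.

2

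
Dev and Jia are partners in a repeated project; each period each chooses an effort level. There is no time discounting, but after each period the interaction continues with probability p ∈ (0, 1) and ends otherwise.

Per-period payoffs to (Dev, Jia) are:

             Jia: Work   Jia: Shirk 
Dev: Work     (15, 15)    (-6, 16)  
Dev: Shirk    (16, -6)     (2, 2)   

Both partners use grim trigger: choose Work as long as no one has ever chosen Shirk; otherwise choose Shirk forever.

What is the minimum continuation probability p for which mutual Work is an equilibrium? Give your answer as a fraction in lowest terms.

With no time discounting, the continuation probability p plays the role of the discount factor.
Grim-trigger IC: 15/(1−p) ≥ 16 + 2p/(1−p) ⇒ p ≥ (16−15)/(16−2) = 1/14.

1/14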